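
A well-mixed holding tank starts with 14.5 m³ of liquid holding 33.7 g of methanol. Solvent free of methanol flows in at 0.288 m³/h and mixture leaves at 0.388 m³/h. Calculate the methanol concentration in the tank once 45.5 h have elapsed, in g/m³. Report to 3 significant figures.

Let m(t) be the amount of methanol. Volume: V(t) = V₀ + (Q_in − Q_out) t = 14.5 − 0.10000 t; V(45.5) = 9.9500 m³.
Species balance (pure solvent in): dm/dt = −Q_out · m/V(t).
dm/m = −Q_out dt/(V₀ − 0.10000 t); integrating gives ln(m/m₀) = −(Q_out/(Q_in−Q_out)) ln(V/V₀).
m = m₀ (V₀/V)^(Q_out/(Q_in−Q_out)) = 33.7 × (14.5/9.9500)^(-3.8800) = 7.8176 g.
C = m/V = 7.8176/9.9500 = 0.78569 g/m³.

0.786 g/m³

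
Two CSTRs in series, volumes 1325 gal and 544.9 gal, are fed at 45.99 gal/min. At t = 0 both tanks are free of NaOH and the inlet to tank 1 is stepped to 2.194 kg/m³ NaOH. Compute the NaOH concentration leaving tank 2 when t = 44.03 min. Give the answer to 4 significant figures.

1.423 kg/m³

Each tank obeys Vᵢ dCᵢ/dt = Q(Cᵢ₋₁ − Cᵢ), so τᵢ = Vᵢ/Q.
τ₁ = 1325/45.99 = 28.8106 min; τ₂ = 544.9/45.99 = 11.8482 min.
Solving the cascade with C₁(0)=C₂(0)=0 gives C₂(t) = C_in[1 − (τ₁ e^(−t/τ₁) − τ₂ e^(−t/τ₂))/(τ₁ − τ₂)].
At t = 44.03: e^(−t/τ₁) = 0.216914, e^(−t/τ₂) = 0.0243270.
C₂ = 2.194·[1 − (28.8106·0.216914 − 11.8482·0.0243270)/(16.9624)] = 2.194·0.648565 = 1.42295 kg/m³.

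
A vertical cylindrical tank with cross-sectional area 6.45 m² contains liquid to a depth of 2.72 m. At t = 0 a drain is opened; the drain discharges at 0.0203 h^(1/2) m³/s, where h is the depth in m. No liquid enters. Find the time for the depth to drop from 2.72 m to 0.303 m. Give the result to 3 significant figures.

A dh/dt = −Q_out = −0.0203 √h.
Separate and integrate: 2(√h − √h₀) = −(0.0203/A) t.
t = 2A(√h₀ − √h)/0.0203 = 2·6.45·(√2.72 − √0.303)/0.0203
  = 12.900 × (1.6492 − 0.55045) / 0.0203 = 698.24 s.

698 s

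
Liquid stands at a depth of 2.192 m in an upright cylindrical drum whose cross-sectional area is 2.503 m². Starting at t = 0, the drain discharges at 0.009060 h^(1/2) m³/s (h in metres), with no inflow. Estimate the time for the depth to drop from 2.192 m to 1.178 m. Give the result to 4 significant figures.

218.4 s

Unsteady balance on liquid volume: A dh/dt = −0.009060 √h.
This is separable: 2 d(√h)/dt = −0.009060/A, so √h = √h₀ − (0.009060/(2A)) t.
t = 2A(√h₀ − √h)/0.009060 = 2·2.503·(√2.192 − √1.178)/0.009060
  = 5.00600 × (1.48054 − 1.08536) / 0.009060 = 218.354 s.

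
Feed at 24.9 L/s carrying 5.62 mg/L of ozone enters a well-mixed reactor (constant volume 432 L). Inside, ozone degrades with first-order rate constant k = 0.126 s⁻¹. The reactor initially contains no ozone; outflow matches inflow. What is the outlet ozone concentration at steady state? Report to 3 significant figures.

V dC/dt = Q(C_in − C) − k V C.
At steady state: 0 = Q C_in − (Q + kV) C_ss, so C_ss = Q C_in/(Q + kV).
C_ss = 24.9·5.62/(24.9 + 0.126·432) = 139.94/79.332 = 1.7640 mg/L.

1.76 mg/L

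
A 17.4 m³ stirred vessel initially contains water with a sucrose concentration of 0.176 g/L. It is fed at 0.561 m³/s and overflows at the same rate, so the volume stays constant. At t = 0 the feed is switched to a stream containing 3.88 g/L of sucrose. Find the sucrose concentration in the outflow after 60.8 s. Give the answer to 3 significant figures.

3.36 g/L

Unsteady species balance (constant V, well mixed): V dC/dt = Q(C_in − C).
So dC/dt = (C_in − C)/τ with τ = V/Q = 17.4/0.561 = 31.016 s.
This is linear first-order; C(t) = C_in + (C₀ − C_in) e^(−t/τ).
C(60.8) = 3.88 + (0.176 − 3.88)·e^(−60.8/31.016) = 3.88 + (-3.7040)·0.14082 = 3.3584 g/L.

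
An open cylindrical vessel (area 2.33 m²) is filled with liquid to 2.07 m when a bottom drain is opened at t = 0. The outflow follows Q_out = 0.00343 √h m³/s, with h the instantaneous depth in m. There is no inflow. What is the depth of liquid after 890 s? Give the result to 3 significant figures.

0.614 m

With no inflow, A dh/dt = −0.00343 √h.
This is separable: 2 d(√h)/dt = −0.00343/A, so √h = √h₀ − (0.00343/(2A)) t.
√h = √2.07 − 0.00343·890/(2·2.33) = 1.4387 − 0.65509 = 0.78366.
h = 0.78366² = 0.61413 m.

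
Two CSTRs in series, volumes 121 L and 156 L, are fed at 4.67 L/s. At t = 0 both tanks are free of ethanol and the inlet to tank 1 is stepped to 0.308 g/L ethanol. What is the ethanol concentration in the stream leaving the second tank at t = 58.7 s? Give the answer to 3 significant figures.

Time constants: τᵢ = Vᵢ/Q for each well-mixed tank.
τ₁ = 121/4.67 = 25.910 s; τ₂ = 156/4.67 = 33.405 s.
Tank 1: C₁ = C_in(1 − e^(−t/τ₁)). Tank 2 (τ₁ ≠ τ₂): C₂ = C_in[1 − (τ₁ e^(−t/τ₁) − τ₂ e^(−t/τ₂))/(τ₁ − τ₂)].
At t = 58.7: e^(−t/τ₁) = 0.10378, e^(−t/τ₂) = 0.17252.
C₂ = 0.308·[1 − (25.910·0.10378 − 33.405·0.17252)/(-7.4946)] = 0.308·0.58982 = 0.18166 g/L.

0.182 g/L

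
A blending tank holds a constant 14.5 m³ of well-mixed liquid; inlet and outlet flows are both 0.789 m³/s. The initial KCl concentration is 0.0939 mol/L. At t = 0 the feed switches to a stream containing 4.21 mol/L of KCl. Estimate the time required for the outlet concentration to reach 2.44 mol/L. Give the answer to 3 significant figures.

15.5 s

Transient balance on the dissolved component: V dC/dt = Q(C_in − C), so τ = V/Q = 18.378 s.
C(t) = C_in + (C₀ − C_in) e^(−t/τ). Set C = 2.44 and solve for t:
e^(−t/τ) = (C − C_in)/(C₀ − C_in) = (2.44 − 4.21)/(0.0939 − 4.21) = 0.43002
t = −τ ln(…) = 18.378 × 0.84393 = 15.509 s.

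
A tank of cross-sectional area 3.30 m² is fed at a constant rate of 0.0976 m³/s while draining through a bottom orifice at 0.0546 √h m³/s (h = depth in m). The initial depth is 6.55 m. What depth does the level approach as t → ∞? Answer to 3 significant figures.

3.20 m

Volume balance on the tank: A dh/dt = Q_in − 0.0546 √h. At steady state dh/dt = 0:
Q_in = 0.0546 √h_ss ⇒ √h_ss = 0.0976/0.0546 = 1.7875.
h_ss = 1.7875² = 3.1953 m. (Since h₀ = 6.55 m > h_ss, the level will fall toward this value.)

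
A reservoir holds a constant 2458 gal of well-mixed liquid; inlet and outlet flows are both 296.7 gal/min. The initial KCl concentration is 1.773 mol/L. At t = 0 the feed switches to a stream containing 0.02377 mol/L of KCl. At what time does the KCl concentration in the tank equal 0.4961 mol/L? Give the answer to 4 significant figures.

10.85 min

Species balance: V dC/dt = Q(C_in − C) ⇒ τ = V/Q = 8.28446 min.
C(t) = C_in + (C₀ − C_in) e^(−t/τ). Set C = 0.4961 and solve for t:
e^(−t/τ) = (C − C_in)/(C₀ − C_in) = (0.4961 − 0.02377)/(1.773 − 0.02377) = 0.270022
t = −τ ln(…) = 8.28446 × 1.30925 = 10.8465 min.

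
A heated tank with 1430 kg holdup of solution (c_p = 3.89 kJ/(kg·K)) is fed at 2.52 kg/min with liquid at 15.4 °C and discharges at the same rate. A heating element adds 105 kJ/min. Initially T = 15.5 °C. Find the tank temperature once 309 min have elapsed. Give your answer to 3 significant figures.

M c_p dT/dt = ṁ c_p (T_in − T) + Q̇.
τ = M/ṁ = 567.46 min; T_ss = T_in + Q̇/(ṁ c_p) = 15.4 + 105/(2.52·3.89) = 26.111 °C.
Integrating: T(t) = T_ss + (T₀ − T_ss) e^(−t/τ).
T(309) = 26.111 + (-10.611)·e^(−309/567.46) = 26.111 + (-10.611)·0.58011 = 19.956 °C.

20.0 °C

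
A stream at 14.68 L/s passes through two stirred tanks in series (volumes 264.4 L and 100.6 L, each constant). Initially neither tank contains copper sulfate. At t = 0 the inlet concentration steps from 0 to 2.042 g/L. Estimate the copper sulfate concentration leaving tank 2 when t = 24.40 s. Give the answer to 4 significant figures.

Each tank obeys Vᵢ dCᵢ/dt = Q(Cᵢ₋₁ − Cᵢ), so τᵢ = Vᵢ/Q.
τ₁ = 264.4/14.68 = 18.0109 s; τ₂ = 100.6/14.68 = 6.85286 s.
Solving the cascade with C₁(0)=C₂(0)=0 gives C₂(t) = C_in[1 − (τ₁ e^(−t/τ₁) − τ₂ e^(−t/τ₂))/(τ₁ − τ₂)].
At t = 24.40: e^(−t/τ₁) = 0.258016, e^(−t/τ₂) = 0.0284230.
C₂ = 2.042·[1 − (18.0109·0.258016 − 6.85286·0.0284230)/(11.1580)] = 2.042·0.600977 = 1.22720 g/L.

1.227 g/L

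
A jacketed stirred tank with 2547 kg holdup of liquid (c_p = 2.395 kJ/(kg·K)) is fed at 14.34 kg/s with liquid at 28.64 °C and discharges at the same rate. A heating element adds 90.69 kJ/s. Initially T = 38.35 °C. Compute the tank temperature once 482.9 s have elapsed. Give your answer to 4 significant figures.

31.75 °C

First-law balance (no shaft work): M c_p dT/dt = ṁ c_p (T_in − T) + 90.69.
Rearrange: dT/dt = (T_ss − T)/τ with τ = M/ṁ = 177.615 s and T_ss = T_in + Q̇/(ṁ c_p) = 31.2806 °C.
Integrating: T(t) = T_ss + (T₀ − T_ss) e^(−t/τ).
T(482.9) = 31.2806 + (7.06939)·e^(−482.9/177.615) = 31.2806 + (7.06939)·0.0659538 = 31.7469 °C.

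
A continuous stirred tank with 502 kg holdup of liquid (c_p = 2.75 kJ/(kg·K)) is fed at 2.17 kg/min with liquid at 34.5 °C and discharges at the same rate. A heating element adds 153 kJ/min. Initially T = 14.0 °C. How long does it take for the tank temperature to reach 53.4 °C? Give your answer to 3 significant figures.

M c_p dT/dt = ṁ c_p (T_in − T) + Q̇.
τ = M/ṁ = 231.34 min; T_ss = T_in + Q̇/(ṁ c_p) = 60.139 °C.
T(t) = T_ss + (T₀ − T_ss) e^(−t/τ). Set T = 53.4:
e^(−t/τ) = (53.4 − 60.139)/(14.0 − 60.139) = 0.14606
t = −231.34 · ln(0.14606) = 445.04 min.

445 min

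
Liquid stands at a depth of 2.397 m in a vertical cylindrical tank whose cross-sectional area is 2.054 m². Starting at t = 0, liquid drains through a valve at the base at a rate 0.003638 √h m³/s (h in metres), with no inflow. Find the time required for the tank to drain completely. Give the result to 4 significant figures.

Mass balance (ρ constant): A dh/dt = −0.003638 √h.
∫ h^(−1/2) dh = −(0.003638/A) ∫ dt, giving 2√h = 2√h₀ − (0.003638/A) t.
Set h = 0: 2√h₀ = (0.003638/A) t_empty ⇒ t_empty = 2A√h₀/0.003638.
t_empty = 2·2.054·√2.397/0.003638 = 4.10800·1.54822/0.003638 = 1748.24 s.

1748 s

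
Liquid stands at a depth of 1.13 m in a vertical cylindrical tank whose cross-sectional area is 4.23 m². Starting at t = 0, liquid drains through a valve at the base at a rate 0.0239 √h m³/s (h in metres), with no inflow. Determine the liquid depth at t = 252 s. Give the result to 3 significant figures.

With no inflow, A dh/dt = −0.0239 √h.
∫ h^(−1/2) dh = −(0.0239/A) ∫ dt, giving 2√h = 2√h₀ − (0.0239/A) t.
√h = √1.13 − 0.0239·252/(2·4.23) = 1.0630 − 0.71191 = 0.35110.
h = 0.35110² = 0.12327 m.

0.123 m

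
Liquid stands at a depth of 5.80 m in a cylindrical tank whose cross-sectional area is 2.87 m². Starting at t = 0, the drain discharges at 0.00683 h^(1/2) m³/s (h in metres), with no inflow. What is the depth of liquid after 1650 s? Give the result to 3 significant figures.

0.198 m

A dh/dt = −Q_out = −0.00683 √h.
This is separable: 2 d(√h)/dt = −0.00683/A, so √h = √h₀ − (0.00683/(2A)) t.
√h = √5.80 − 0.00683·1650/(2·2.87) = 2.4083 − 1.9633 = 0.44499.
h = 0.44499² = 0.19802 m.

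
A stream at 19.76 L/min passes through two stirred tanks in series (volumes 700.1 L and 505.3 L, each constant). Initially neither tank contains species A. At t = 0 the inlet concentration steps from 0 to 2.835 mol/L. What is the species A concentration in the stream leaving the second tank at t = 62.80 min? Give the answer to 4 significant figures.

1.735 mol/L

Time constants: τᵢ = Vᵢ/Q for each well-mixed tank.
τ₁ = 700.1/19.76 = 35.4302 min; τ₂ = 505.3/19.76 = 25.5719 min.
Tank 1: C₁ = C_in(1 − e^(−t/τ₁)). Tank 2 (τ₁ ≠ τ₂): C₂ = C_in[1 − (τ₁ e^(−t/τ₁) − τ₂ e^(−t/τ₂))/(τ₁ − τ₂)].
At t = 62.80: e^(−t/τ₁) = 0.169908, e^(−t/τ₂) = 0.0857925.
C₂ = 2.835·[1 − (35.4302·0.169908 − 25.5719·0.0857925)/(9.85830)] = 2.835·0.611903 = 1.73474 mol/L.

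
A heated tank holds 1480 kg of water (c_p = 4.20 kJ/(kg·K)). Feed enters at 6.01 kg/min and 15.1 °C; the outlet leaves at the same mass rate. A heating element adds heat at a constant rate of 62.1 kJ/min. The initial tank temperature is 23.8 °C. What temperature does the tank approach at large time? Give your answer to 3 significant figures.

17.6 °C

Energy balance: M c_p dT/dt = ṁ c_p (T_in − T) + 62.1.
At steady state dT/dt = 0 ⇒ T_ss = T_in + Q̇/(ṁ c_p) = 15.1 + 62.1/(6.01·4.20) = 17.560 °C.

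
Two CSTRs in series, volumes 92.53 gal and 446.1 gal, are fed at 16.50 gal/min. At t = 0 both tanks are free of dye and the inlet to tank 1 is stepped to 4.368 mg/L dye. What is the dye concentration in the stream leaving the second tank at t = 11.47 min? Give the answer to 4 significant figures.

0.9101 mg/L

Species balance on tank i: dCᵢ/dt = (Cᵢ₋₁ − Cᵢ)/τᵢ with τᵢ = Vᵢ/Q.
τ₁ = 92.53/16.50 = 5.60788 min; τ₂ = 446.1/16.50 = 27.0364 min.
Solving the cascade with C₁(0)=C₂(0)=0 gives C₂(t) = C_in[1 − (τ₁ e^(−t/τ₁) − τ₂ e^(−t/τ₂))/(τ₁ − τ₂)].
At t = 11.47: e^(−t/τ₁) = 0.129337, e^(−t/τ₂) = 0.654265.
C₂ = 4.368·[1 − (5.60788·0.129337 − 27.0364·0.654265)/(-21.4285)] = 4.368·0.208361 = 0.910119 mg/L.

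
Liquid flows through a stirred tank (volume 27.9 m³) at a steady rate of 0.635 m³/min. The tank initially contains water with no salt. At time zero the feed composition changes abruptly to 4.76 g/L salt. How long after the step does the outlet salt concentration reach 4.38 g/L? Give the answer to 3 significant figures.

Species balance: V dC/dt = Q(C_in − C) ⇒ τ = V/Q = 43.937 min.
C(t) = C_in + (C₀ − C_in) e^(−t/τ). Set C = 4.38 and solve for t:
e^(−t/τ) = (C − C_in)/(C₀ − C_in) = (4.38 − 4.76)/(0 − 4.76) = 0.079832
t = −τ ln(…) = 43.937 × 2.5278 = 111.07 min.

111 min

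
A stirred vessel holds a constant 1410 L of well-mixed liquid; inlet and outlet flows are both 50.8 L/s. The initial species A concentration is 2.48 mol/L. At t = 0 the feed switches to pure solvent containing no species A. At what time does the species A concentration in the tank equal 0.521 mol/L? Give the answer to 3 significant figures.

43.3 s

Species balance: V dC/dt = Q(C_in − C) ⇒ τ = V/Q = 27.756 s.
C(t) = C_in + (C₀ − C_in) e^(−t/τ). Set C = 0.521 and solve for t:
e^(−t/τ) = (C − C_in)/(C₀ − C_in) = (0.521 − 0)/(2.48 − 0) = 0.21008
t = −τ ln(…) = 27.756 × 1.5603 = 43.307 s.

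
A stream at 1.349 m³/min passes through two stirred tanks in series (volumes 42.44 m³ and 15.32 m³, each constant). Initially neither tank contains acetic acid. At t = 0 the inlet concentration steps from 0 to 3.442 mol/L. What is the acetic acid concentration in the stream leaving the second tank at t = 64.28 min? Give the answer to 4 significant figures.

2.751 mol/L

Time constants: τᵢ = Vᵢ/Q for each well-mixed tank.
τ₁ = 42.44/1.349 = 31.4603 min; τ₂ = 15.32/1.349 = 11.3566 min.
Tank 1: C₁ = C_in(1 − e^(−t/τ₁)). Tank 2 (τ₁ ≠ τ₂): C₂ = C_in[1 − (τ₁ e^(−t/τ₁) − τ₂ e^(−t/τ₂))/(τ₁ − τ₂)].
At t = 64.28: e^(−t/τ₁) = 0.129612, e^(−t/τ₂) = 0.00348194.
C₂ = 3.442·[1 − (31.4603·0.129612 − 11.3566·0.00348194)/(20.1038)] = 3.442·0.799137 = 2.75063 mol/L.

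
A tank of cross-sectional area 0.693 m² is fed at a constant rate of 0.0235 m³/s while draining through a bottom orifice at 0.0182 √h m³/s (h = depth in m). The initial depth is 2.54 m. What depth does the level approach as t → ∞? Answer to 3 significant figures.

A dh/dt = Q_in − 0.0182 √h. Steady state requires inflow = outflow:
Q_in = 0.0182 √h_ss ⇒ √h_ss = 0.0235/0.0182 = 1.2912.
h_ss = 1.2912² = 1.6672 m. (Since h₀ = 2.54 m > h_ss, the level will fall toward this value.)

1.67 m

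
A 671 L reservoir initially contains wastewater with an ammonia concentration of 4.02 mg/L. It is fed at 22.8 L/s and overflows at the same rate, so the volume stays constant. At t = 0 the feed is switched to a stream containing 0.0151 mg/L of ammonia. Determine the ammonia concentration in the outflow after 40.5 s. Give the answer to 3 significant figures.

Accumulation = in − out for the solute gives V dC/dt = Q(C_in − C).
So dC/dt = (C_in − C)/τ with τ = V/Q = 671/22.8 = 29.430 s.
Integrating: C(t) = C_in + (C₀ − C_in) e^(−t/τ).
C(40.5) = 0.0151 + (4.02 − 0.0151)·e^(−40.5/29.430) = 0.0151 + (4.0049)·0.25255 = 1.0265 mg/L.

1.03 mg/L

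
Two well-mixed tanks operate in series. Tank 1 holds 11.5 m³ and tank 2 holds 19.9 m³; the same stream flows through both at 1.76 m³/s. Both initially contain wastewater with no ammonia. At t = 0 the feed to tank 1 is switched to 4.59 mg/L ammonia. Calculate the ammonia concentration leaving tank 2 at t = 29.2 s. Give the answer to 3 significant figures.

3.84 mg/L

Species balance on tank i: dCᵢ/dt = (Cᵢ₋₁ − Cᵢ)/τᵢ with τᵢ = Vᵢ/Q.
τ₁ = 11.5/1.76 = 6.5341 s; τ₂ = 19.9/1.76 = 11.307 s.
Solving the cascade with C₁(0)=C₂(0)=0 gives C₂(t) = C_in[1 − (τ₁ e^(−t/τ₁) − τ₂ e^(−t/τ₂))/(τ₁ − τ₂)].
At t = 29.2: e^(−t/τ₁) = 0.011460, e^(−t/τ₂) = 0.075584.
C₂ = 4.59·[1 − (6.5341·0.011460 − 11.307·0.075584)/(-4.7727)] = 4.59·0.83663 = 3.8401 mg/L.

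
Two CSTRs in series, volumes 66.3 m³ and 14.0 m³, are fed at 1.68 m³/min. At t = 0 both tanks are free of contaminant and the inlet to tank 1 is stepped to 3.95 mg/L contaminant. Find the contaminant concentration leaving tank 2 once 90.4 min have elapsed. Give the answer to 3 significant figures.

3.44 mg/L

Species balance on tank i: dCᵢ/dt = (Cᵢ₋₁ − Cᵢ)/τᵢ with τᵢ = Vᵢ/Q.
τ₁ = 66.3/1.68 = 39.464 min; τ₂ = 14.0/1.68 = 8.3333 min.
Solving the cascade with C₁(0)=C₂(0)=0 gives C₂(t) = C_in[1 − (τ₁ e^(−t/τ₁) − τ₂ e^(−t/τ₂))/(τ₁ − τ₂)].
At t = 90.4: e^(−t/τ₁) = 0.10120, e^(−t/τ₂) = 1.9443e-05.
C₂ = 3.95·[1 − (39.464·0.10120 − 8.3333·1.9443e-05)/(31.131)] = 3.95·0.87172 = 3.4433 mg/L.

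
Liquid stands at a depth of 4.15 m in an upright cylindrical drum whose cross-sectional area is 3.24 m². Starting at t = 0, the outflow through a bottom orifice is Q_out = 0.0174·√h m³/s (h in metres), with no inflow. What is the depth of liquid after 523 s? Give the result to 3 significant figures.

A dh/dt = −Q_out = −0.0174 √h.
∫ h^(−1/2) dh = −(0.0174/A) ∫ dt, giving 2√h = 2√h₀ − (0.0174/A) t.
√h = √4.15 − 0.0174·523/(2·3.24) = 2.0372 − 1.4044 = 0.63280.
h = 0.63280² = 0.40044 m.

0.400 m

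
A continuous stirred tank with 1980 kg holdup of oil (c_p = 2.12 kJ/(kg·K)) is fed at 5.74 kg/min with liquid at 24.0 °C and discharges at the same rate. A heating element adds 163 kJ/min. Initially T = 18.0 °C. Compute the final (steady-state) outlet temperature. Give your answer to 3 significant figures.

M c_p dT/dt = ṁ c_p (T_in − T) + Q̇.
At steady state dT/dt = 0 ⇒ T_ss = T_in + Q̇/(ṁ c_p) = 24.0 + 163/(5.74·2.12) = 37.395 °C.

37.4 °C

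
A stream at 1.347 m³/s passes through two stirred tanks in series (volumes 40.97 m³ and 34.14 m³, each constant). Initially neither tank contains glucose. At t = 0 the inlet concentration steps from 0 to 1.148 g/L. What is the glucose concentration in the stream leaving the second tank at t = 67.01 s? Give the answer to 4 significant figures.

Each tank obeys Vᵢ dCᵢ/dt = Q(Cᵢ₋₁ − Cᵢ), so τᵢ = Vᵢ/Q.
τ₁ = 40.97/1.347 = 30.4157 s; τ₂ = 34.14/1.347 = 25.3452 s.
Solving the cascade with C₁(0)=C₂(0)=0 gives C₂(t) = C_in[1 − (τ₁ e^(−t/τ₁) − τ₂ e^(−t/τ₂))/(τ₁ − τ₂)].
At t = 67.01: e^(−t/τ₁) = 0.110456, e^(−t/τ₂) = 0.0710841.
C₂ = 1.148·[1 − (30.4157·0.110456 − 25.3452·0.0710841)/(5.07053)] = 1.148·0.692740 = 0.795266 g/L.

0.7953 g/L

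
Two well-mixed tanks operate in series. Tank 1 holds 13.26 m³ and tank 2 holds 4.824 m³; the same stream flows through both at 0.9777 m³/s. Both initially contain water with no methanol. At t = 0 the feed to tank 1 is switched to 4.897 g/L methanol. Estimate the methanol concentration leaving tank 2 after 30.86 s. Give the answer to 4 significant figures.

4.111 g/L

Each tank obeys Vᵢ dCᵢ/dt = Q(Cᵢ₋₁ − Cᵢ), so τᵢ = Vᵢ/Q.
τ₁ = 13.26/0.9777 = 13.5624 s; τ₂ = 4.824/0.9777 = 4.93403 s.
Tank 1: C₁ = C_in(1 − e^(−t/τ₁)). Tank 2 (τ₁ ≠ τ₂): C₂ = C_in[1 − (τ₁ e^(−t/τ₁) − τ₂ e^(−t/τ₂))/(τ₁ − τ₂)].
At t = 30.86: e^(−t/τ₁) = 0.102756, e^(−t/τ₂) = 0.00192174.
C₂ = 4.897·[1 − (13.5624·0.102756 − 4.93403·0.00192174)/(8.62841)] = 4.897·0.839584 = 4.11144 g/L.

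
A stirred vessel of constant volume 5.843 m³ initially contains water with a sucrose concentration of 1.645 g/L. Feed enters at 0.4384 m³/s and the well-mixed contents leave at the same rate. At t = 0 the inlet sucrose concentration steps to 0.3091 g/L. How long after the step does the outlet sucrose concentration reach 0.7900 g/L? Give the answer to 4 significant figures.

Species balance on the tank: V dC/dt = Q(C_in − C), so τ = V/Q = 13.3280 s.
C(t) = C_in + (C₀ − C_in) e^(−t/τ). Set C = 0.7900 and solve for t:
e^(−t/τ) = (C − C_in)/(C₀ − C_in) = (0.7900 − 0.3091)/(1.645 − 0.3091) = 0.359982
t = −τ ln(…) = 13.3280 × 1.02170 = 13.6172 s.

13.62 s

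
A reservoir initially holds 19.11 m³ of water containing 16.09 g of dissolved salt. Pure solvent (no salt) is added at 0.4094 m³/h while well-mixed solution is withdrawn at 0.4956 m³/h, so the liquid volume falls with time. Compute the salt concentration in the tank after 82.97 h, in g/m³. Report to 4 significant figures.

Total volume: dV/dt = Q_in − Q_out = -0.0862000 m³/h, so V(t) = 19.11 − 0.0862000 t and V(82.97) = 11.9580 m³.
No salt enters, so dm/dt = −Q_out · (m/V).
Separate: dm/m = −Q_out dt/V(t) ⇒ ln(m/m₀) = −(Q_out/(Q_in−Q_out)) ln(V/V₀).
m = m₀ (V₀/V)^(Q_out/(Q_in−Q_out)) = 16.09 × (19.11/11.9580)^(-5.74942) = 1.08632 g.
C = m/V = 1.08632/11.9580 = 0.0908450 g/m³.

0.09084 g/m³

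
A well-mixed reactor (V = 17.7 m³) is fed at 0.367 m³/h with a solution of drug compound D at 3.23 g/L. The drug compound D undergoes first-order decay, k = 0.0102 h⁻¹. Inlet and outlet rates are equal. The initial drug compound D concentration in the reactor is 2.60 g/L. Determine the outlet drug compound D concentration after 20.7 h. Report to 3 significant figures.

V dC/dt = Q(C_in − C) − k V C.
This is linear with rate a = Q/V + k = 0.030934 h⁻¹.
C_ss = Q C_in/(Q + kV) = 2.1650 g/L; C(t) = C_ss + (C₀ − C_ss) e^(−a t).
C(20.7) = 2.1650 + (0.43503)·e^(−0.030934·20.7) = 2.1650 + (0.43503)·0.52711 = 2.3943 g/L.

2.39 g/L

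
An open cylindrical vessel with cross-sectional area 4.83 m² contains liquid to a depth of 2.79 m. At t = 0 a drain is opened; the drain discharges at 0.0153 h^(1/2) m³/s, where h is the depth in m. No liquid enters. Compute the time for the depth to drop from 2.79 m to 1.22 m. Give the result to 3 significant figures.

A dh/dt = −Q_out = −0.0153 √h.
∫ h^(−1/2) dh = −(0.0153/A) ∫ dt, giving 2√h = 2√h₀ − (0.0153/A) t.
t = 2A(√h₀ − √h)/0.0153 = 2·4.83·(√2.79 − √1.22)/0.0153
  = 9.6600 × (1.6703 − 1.1045) / 0.0153 = 357.23 s.

357 s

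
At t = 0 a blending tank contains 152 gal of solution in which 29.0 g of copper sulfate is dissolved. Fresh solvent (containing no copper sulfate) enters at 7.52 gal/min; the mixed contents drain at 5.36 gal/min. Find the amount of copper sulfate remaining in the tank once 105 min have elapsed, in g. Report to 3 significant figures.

Total volume: dV/dt = Q_in − Q_out = 2.1600 gal/min, so V(t) = 152 + 2.1600 t and V(105) = 378.80 gal.
Solute balance: dm/dt = 0 − Q_out C = −Q_out m/V(t).
dm/m = −Q_out dt/(V₀ + 2.1600 t); integrating gives ln(m/m₀) = −(Q_out/(Q_in−Q_out)) ln(V/V₀).
m = m₀ (V₀/V)^(Q_out/(Q_in−Q_out)) = 29.0 × (152/378.80)^(2.4815) = 3.0083 g.

3.01 g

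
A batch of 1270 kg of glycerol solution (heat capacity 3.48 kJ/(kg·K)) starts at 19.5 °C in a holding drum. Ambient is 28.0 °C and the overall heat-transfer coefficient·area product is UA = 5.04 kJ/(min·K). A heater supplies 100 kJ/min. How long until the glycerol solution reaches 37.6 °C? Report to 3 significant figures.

M c_p dT/dt = −UA(T − T_amb) + Q̇.
τ = M c_p/UA = 876.90 min; T_ss = T_amb + Q̇/UA = 28.0 + 100/5.04 = 47.841 °C.
T(t) = T_ss + (T₀ − T_ss)e^(−t/τ); set T = 37.6:
t = −τ ln[(T − T_ss)/(T₀ − T_ss)] = −876.90 · ln(0.36136) = 892.60 min.

893 min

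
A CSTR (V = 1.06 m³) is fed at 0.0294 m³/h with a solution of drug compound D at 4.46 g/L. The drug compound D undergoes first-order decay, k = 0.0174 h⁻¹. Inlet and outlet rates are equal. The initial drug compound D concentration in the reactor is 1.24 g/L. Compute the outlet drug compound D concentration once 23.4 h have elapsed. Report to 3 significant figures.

2.22 g/L

V dC/dt = Q(C_in − C) − k V C.
This is linear with rate a = Q/V + k = 0.045136 h⁻¹.
C_ss = Q C_in/(Q + kV) = 2.7407 g/L; C(t) = C_ss + (C₀ − C_ss) e^(−a t).
C(23.4) = 2.7407 + (-1.5007)·e^(−0.045136·23.4) = 2.7407 + (-1.5007)·0.34778 = 2.2188 g/L.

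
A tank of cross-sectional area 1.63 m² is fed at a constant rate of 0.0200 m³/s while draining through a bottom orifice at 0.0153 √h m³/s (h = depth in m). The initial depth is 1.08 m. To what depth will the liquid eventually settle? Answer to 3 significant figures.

1.71 m

Level balance: A dh/dt = 0.0200 − 0.0153 √h. Setting dh/dt = 0:
Q_in = 0.0153 √h_ss ⇒ √h_ss = 0.0200/0.0153 = 1.3072.
h_ss = 1.3072² = 1.7087 m. (Since h₀ = 1.08 m < h_ss, the level will rise toward this value.)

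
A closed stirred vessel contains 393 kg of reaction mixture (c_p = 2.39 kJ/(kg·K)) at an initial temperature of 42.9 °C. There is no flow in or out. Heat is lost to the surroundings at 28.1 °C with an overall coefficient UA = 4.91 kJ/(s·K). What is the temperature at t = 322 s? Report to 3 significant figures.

30.8 °C

Lumped-capacitance energy balance: M c_p dT/dt = UA(T_amb − T).
dT/dt = (T_ss − T)/τ with T_ss = T_amb = 28.100 °C, τ = M c_p/UA = 393·2.39/4.91 = 191.30 s.
T approaches T_ss exponentially: T(t) = T_ss + (T₀ − T_ss) e^(−t/τ).
T(322) = 28.100 + (14.800)·0.18577 = 30.849 °C.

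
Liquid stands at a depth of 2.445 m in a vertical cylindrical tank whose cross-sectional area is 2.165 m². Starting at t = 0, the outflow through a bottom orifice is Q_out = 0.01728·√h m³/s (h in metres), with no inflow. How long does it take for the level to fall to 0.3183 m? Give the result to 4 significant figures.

250.4 s

With no inflow, A dh/dt = −0.01728 √h.
∫ h^(−1/2) dh = −(0.01728/A) ∫ dt, giving 2√h = 2√h₀ − (0.01728/A) t.
t = 2A(√h₀ − √h)/0.01728 = 2·2.165·(√2.445 − √0.3183)/0.01728
  = 4.33000 × (1.56365 − 0.564181) / 0.01728 = 250.446 s.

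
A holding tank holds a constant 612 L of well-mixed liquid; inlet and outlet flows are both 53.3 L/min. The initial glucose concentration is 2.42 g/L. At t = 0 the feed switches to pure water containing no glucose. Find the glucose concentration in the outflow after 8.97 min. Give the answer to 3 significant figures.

1.11 g/L

Transient balance on the dissolved component: V dC/dt = Q(C_in − C).
So dC/dt = (C_in − C)/τ with τ = V/Q = 612/53.3 = 11.482 min.
Integrating: C(t) = C_in + (C₀ − C_in) e^(−t/τ).
C(8.97) = 0 + (2.42 − 0)·e^(−8.97/11.482) = 0 + (2.4200)·0.45785 = 1.1080 g/L.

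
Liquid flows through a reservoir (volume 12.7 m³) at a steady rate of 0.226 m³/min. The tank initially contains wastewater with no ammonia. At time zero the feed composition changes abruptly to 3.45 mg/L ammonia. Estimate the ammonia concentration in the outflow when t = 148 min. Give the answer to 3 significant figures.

Unsteady species balance (constant V, well mixed): V dC/dt = Q(C_in − C).
So dC/dt = (C_in − C)/τ with τ = V/Q = 12.7/0.226 = 56.195 min.
This is linear first-order; C(t) = C_in + (C₀ − C_in) e^(−t/τ).
C(148) = 3.45 + (0 − 3.45)·e^(−148/56.195) = 3.45 + (-3.4500)·0.071812 = 3.2022 mg/L.

3.20 mg/L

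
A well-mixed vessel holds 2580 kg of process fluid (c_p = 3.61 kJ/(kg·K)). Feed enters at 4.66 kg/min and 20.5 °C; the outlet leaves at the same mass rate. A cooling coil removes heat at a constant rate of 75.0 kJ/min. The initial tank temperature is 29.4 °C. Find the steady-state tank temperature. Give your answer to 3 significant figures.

16.0 °C

M c_p dT/dt = ṁ c_p (T_in − T) − Q̇.
At steady state dT/dt = 0 ⇒ T_ss = T_in − Q̇/(ṁ c_p) = 20.5 − 75.0/(4.66·3.61) = 16.042 °C.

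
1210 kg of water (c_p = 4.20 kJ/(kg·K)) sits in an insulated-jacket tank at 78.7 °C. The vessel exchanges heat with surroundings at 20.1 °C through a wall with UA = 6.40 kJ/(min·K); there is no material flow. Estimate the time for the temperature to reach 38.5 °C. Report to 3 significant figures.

920 min

M c_p dT/dt = −UA(T − T_amb).
τ = M c_p/UA = 794.06 min; T_ss = T_amb = 20.100 °C.
T(t) = T_ss + (T₀ − T_ss)e^(−t/τ); set T = 38.5:
t = −τ ln[(T − T_ss)/(T₀ − T_ss)] = −794.06 · ln(0.31399) = 919.83 min.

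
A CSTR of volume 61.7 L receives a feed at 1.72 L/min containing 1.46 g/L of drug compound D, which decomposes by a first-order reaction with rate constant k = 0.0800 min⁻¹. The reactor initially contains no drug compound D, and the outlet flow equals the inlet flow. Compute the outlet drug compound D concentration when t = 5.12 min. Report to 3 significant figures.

0.160 g/L

V dC/dt = Q(C_in − C) − k V C.
dC/dt = (Q/V) C_in − (Q/V + k) C; effective rate a = Q/V + k = 0.027877 + 0.0800 = 0.10788 min⁻¹.
C_ss = Q C_in/(Q + kV) = 0.37728 g/L; C(t) = C_ss + (C₀ − C_ss) e^(−a t).
C(5.12) = 0.37728 + (-0.37728)·e^(−0.10788·5.12) = 0.37728 + (-0.37728)·0.57561 = 0.16012 g/L.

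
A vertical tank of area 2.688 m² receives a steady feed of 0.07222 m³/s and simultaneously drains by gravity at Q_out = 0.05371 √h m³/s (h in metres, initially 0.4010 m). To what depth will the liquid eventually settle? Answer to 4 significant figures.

1.808 m

A dh/dt = Q_in − 0.05371 √h. Steady state requires inflow = outflow:
Q_in = 0.05371 √h_ss ⇒ √h_ss = 0.07222/0.05371 = 1.34463.
h_ss = 1.34463² = 1.80803 m. (Since h₀ = 0.4010 m < h_ss, the level will rise toward this value.)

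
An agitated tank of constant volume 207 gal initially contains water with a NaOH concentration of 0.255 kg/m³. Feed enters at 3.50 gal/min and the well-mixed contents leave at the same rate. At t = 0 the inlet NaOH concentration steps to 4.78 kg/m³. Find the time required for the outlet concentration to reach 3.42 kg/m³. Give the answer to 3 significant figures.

71.1 min

Species balance: V dC/dt = Q(C_in − C) ⇒ τ = V/Q = 59.143 min.
C(t) = C_in + (C₀ − C_in) e^(−t/τ). Set C = 3.42 and solve for t:
e^(−t/τ) = (C − C_in)/(C₀ − C_in) = (3.42 − 4.78)/(0.255 − 4.78) = 0.30055
t = −τ ln(…) = 59.143 × 1.2021 = 71.098 min.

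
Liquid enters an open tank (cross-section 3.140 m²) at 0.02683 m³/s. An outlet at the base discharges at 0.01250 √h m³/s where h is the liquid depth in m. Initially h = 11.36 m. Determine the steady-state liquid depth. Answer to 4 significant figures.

4.607 m

Mass balance (ρ constant): A dh/dt = Q_in − 0.01250 √h. At steady state dh/dt = 0:
Q_in = 0.01250 √h_ss ⇒ √h_ss = 0.02683/0.01250 = 2.14640.
h_ss = 2.14640² = 4.60703 m. (Since h₀ = 11.36 m > h_ss, the level will fall toward this value.)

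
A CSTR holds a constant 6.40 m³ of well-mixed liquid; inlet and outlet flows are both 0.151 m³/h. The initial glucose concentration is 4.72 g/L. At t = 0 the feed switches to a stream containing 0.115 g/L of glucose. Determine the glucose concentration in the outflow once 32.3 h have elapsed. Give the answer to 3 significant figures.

Unsteady species balance (constant V, well mixed): V dC/dt = Q(C_in − C).
Rewrite as dC/dt + C/τ = C_in/τ, τ = V/Q = 42.384 h.
This is linear first-order; C(t) = C_in + (C₀ − C_in) e^(−t/τ).
C(32.3) = 0.115 + (4.72 − 0.115)·e^(−32.3/42.384) = 0.115 + (4.6050)·0.46670 = 2.2641 g/L.

2.26 g/L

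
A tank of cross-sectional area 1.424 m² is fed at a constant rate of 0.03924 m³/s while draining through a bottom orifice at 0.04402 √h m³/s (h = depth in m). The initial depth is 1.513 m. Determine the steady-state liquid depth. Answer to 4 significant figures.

A dh/dt = Q_in − 0.04402 √h. Steady state requires inflow = outflow:
Q_in = 0.04402 √h_ss ⇒ √h_ss = 0.03924/0.04402 = 0.891413.
h_ss = 0.891413² = 0.794617 m. (Since h₀ = 1.513 m > h_ss, the level will fall toward this value.)

0.7946 m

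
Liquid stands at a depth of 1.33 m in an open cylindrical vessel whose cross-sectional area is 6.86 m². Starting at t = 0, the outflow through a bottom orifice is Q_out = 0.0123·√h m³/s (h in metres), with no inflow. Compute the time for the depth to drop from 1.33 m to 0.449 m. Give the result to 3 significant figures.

With no inflow, A dh/dt = −0.0123 √h.
Separate and integrate: 2(√h − √h₀) = −(0.0123/A) t.
t = 2A(√h₀ − √h)/0.0123 = 2·6.86·(√1.33 − √0.449)/0.0123
  = 13.720 × (1.1533 − 0.67007) / 0.0123 = 538.96 s.

539 s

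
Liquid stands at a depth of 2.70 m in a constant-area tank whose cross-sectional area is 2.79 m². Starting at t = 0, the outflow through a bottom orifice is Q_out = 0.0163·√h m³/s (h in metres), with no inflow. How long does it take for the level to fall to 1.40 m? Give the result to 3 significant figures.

157 s

A dh/dt = −Q_out = −0.0163 √h.
Separate and integrate: 2(√h − √h₀) = −(0.0163/A) t.
t = 2A(√h₀ − √h)/0.0163 = 2·2.79·(√2.70 − √1.40)/0.0163
  = 5.5800 × (1.6432 − 1.1832) / 0.0163 = 157.46 s.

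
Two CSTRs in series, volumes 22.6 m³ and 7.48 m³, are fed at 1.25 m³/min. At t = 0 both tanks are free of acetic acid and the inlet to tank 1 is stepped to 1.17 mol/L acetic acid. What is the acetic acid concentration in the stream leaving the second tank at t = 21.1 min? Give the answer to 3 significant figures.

0.643 mol/L

Species balance on tank i: dCᵢ/dt = (Cᵢ₋₁ − Cᵢ)/τᵢ with τᵢ = Vᵢ/Q.
τ₁ = 22.6/1.25 = 18.080 min; τ₂ = 7.48/1.25 = 5.9840 min.
Solving the cascade with C₁(0)=C₂(0)=0 gives C₂(t) = C_in[1 − (τ₁ e^(−t/τ₁) − τ₂ e^(−t/τ₂))/(τ₁ − τ₂)].
At t = 21.1: e^(−t/τ₁) = 0.31129, e^(−t/τ₂) = 0.029420.
C₂ = 1.17·[1 − (18.080·0.31129 − 5.9840·0.029420)/(12.096)] = 1.17·0.54927 = 0.64264 mol/L.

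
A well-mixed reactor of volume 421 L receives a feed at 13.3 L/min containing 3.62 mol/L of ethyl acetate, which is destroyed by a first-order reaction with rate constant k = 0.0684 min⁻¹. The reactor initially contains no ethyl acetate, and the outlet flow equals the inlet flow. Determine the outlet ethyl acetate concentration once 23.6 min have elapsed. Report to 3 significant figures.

1.04 mol/L

Accumulation = in − out − consumed: V dC/dt = Q C_in − Q C − k V C.
dC/dt = (Q/V) C_in − (Q/V + k) C; effective rate a = Q/V + k = 0.031591 + 0.0684 = 0.099991 min⁻¹.
C_ss = Q C_in/(Q + kV) = 1.1437 mol/L; C(t) = C_ss + (C₀ − C_ss) e^(−a t).
C(23.6) = 1.1437 + (-1.1437)·e^(−0.099991·23.6) = 1.1437 + (-1.1437)·0.094439 = 1.0357 mol/L.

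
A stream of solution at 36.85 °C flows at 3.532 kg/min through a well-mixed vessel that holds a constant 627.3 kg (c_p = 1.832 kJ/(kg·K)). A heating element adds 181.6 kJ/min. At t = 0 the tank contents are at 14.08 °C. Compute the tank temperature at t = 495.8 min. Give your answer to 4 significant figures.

Energy balance: M c_p dT/dt = ṁ c_p (T_in − T) + 181.6.
τ = M/ṁ = 177.605 min; T_ss = T_in + Q̇/(ṁ c_p) = 36.85 + 181.6/(3.532·1.832) = 64.9153 °C.
This is linear first-order; T(t) = T_ss + (T₀ − T_ss) e^(−t/τ).
T(495.8) = 64.9153 + (-50.8353)·e^(−495.8/177.605) = 64.9153 + (-50.8353)·0.0613235 = 61.7979 °C.

61.80 °C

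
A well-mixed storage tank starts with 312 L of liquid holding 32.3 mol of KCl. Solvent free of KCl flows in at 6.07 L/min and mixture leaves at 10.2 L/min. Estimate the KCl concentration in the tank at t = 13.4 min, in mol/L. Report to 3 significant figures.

0.0777 mol/L

Let m(t) be the amount of KCl. Volume: V(t) = V₀ + (Q_in − Q_out) t = 312 − 4.1300 t; V(13.4) = 256.66 L.
Species balance (pure solvent in): dm/dt = −Q_out · m/V(t).
dm/m = −Q_out dt/(V₀ − 4.1300 t); integrating gives ln(m/m₀) = −(Q_out/(Q_in−Q_out)) ln(V/V₀).
m = m₀ (V₀/V)^(Q_out/(Q_in−Q_out)) = 32.3 × (312/256.66)^(-2.4697) = 19.942 mol.
C = m/V = 19.942/256.66 = 0.077699 mol/L.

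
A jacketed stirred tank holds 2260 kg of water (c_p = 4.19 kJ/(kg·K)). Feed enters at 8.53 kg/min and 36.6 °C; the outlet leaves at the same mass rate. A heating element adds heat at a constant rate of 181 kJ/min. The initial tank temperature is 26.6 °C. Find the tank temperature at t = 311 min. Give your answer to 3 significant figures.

37.0 °C

Unsteady energy balance on the tank contents: M c_p dT/dt = ṁ c_p (T_in − T) + 181.
Rearrange: dT/dt = (T_ss − T)/τ with τ = M/ṁ = 264.95 min and T_ss = T_in + Q̇/(ṁ c_p) = 41.664 °C.
Integrating: T(t) = T_ss + (T₀ − T_ss) e^(−t/τ).
T(311) = 41.664 + (-15.064)·e^(−311/264.95) = 41.664 + (-15.064)·0.30918 = 37.007 °C.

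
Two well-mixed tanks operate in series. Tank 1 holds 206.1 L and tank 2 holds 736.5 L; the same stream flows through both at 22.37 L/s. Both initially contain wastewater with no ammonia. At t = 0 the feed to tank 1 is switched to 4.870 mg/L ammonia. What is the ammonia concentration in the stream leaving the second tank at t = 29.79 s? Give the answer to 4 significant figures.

2.208 mg/L

Species balance on tank i: dCᵢ/dt = (Cᵢ₋₁ − Cᵢ)/τᵢ with τᵢ = Vᵢ/Q.
τ₁ = 206.1/22.37 = 9.21323 s; τ₂ = 736.5/22.37 = 32.9236 s.
Solving the cascade with C₁(0)=C₂(0)=0 gives C₂(t) = C_in[1 − (τ₁ e^(−t/τ₁) − τ₂ e^(−t/τ₂))/(τ₁ − τ₂)].
At t = 29.79: e^(−t/τ₁) = 0.0394235, e^(−t/τ₂) = 0.404613.
C₂ = 4.870·[1 − (9.21323·0.0394235 − 32.9236·0.404613)/(-23.7103)] = 4.870·0.453483 = 2.20846 mg/L.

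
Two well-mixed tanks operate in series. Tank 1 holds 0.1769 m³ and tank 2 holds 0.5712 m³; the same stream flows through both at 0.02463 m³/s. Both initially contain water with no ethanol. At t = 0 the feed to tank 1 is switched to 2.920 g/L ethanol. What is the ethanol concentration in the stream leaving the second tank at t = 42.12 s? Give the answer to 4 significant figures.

Time constants: τᵢ = Vᵢ/Q for each well-mixed tank.
τ₁ = 0.1769/0.02463 = 7.18230 s; τ₂ = 0.5712/0.02463 = 23.1912 s.
Tank 1: C₁ = C_in(1 − e^(−t/τ₁)). Tank 2 (τ₁ ≠ τ₂): C₂ = C_in[1 − (τ₁ e^(−t/τ₁) − τ₂ e^(−t/τ₂))/(τ₁ − τ₂)].
At t = 42.12: e^(−t/τ₁) = 0.00283867, e^(−t/τ₂) = 0.162642.
C₂ = 2.920·[1 − (7.18230·0.00283867 − 23.1912·0.162642)/(-16.0089)] = 2.920·0.765663 = 2.23574 g/L.

2.236 g/L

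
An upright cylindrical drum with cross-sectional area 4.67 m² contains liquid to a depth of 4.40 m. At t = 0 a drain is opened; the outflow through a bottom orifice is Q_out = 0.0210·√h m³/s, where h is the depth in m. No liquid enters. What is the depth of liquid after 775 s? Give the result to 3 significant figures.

0.126 m

With no inflow, A dh/dt = −0.0210 √h.
∫ h^(−1/2) dh = −(0.0210/A) ∫ dt, giving 2√h = 2√h₀ − (0.0210/A) t.
√h = √4.40 − 0.0210·775/(2·4.67) = 2.0976 − 1.7425 = 0.35511.
h = 0.35511² = 0.12610 m.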